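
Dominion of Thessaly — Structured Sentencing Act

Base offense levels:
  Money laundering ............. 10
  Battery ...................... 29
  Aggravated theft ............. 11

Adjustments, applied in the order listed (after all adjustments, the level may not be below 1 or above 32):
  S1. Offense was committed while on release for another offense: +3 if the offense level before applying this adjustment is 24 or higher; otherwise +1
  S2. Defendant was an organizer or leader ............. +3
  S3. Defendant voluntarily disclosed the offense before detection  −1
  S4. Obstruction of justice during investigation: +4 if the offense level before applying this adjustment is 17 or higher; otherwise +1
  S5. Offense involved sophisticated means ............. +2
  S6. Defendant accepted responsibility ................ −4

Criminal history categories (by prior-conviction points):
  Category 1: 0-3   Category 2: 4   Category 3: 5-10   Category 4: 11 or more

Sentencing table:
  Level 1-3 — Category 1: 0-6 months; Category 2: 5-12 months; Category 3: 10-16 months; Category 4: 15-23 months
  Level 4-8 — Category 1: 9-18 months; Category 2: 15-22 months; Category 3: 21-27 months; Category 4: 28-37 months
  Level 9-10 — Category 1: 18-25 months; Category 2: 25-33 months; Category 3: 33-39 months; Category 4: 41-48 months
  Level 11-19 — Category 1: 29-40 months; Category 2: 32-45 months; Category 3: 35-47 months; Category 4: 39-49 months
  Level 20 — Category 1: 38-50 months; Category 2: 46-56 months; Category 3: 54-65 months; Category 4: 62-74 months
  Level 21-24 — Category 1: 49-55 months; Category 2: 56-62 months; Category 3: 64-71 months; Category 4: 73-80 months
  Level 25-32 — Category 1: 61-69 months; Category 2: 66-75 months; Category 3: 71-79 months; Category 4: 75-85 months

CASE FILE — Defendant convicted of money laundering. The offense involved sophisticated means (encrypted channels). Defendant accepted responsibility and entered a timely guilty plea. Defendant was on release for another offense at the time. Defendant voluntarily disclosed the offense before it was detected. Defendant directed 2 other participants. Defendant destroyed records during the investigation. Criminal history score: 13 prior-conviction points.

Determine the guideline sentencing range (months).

39-49 months

Base offense level for money laundering: 10.
S1 applies (level before this adjustment is 10 < 24, so +1): 10 + 1 = 11.
S2 applies: 11 + 3 = 14.
S3 applies: 14 − 1 = 13.
S4 applies (level before this adjustment is 13 < 17, so +1): 13 + 1 = 14.
S5 applies: 14 + 2 = 16.
S6 applies: 16 − 4 = 12.
Final offense level: 12.
Criminal history: 13 prior points → Category 4 (11+).
Level 12 falls in the 11-19 band.
Grid: Level 11-19 × Category 4 = 39-49 months.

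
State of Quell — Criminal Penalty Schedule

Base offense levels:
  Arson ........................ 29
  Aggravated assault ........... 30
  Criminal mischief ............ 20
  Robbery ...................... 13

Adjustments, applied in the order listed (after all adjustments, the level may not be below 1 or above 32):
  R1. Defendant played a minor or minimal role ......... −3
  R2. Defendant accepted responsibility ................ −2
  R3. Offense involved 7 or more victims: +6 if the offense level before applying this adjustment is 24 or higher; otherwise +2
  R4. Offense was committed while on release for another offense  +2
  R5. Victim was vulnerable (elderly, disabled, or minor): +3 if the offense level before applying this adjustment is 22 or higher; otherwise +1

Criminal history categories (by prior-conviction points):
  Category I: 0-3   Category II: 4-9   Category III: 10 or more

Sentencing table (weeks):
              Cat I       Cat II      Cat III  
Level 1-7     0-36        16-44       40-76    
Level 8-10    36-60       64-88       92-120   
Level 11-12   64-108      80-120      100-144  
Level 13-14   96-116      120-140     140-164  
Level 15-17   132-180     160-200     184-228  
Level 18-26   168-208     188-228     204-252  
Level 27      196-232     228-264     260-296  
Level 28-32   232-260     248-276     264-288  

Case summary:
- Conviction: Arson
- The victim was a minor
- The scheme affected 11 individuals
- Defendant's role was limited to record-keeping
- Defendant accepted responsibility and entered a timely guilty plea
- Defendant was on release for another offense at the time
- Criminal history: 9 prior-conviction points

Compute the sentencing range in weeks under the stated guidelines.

Base offense level for arson: 29.
R1 applies: 29 − 3 = 26.
R2 applies: 26 − 2 = 24.
R3 applies (level before this adjustment is 24 ≥ 24, so +6): 24 + 6 = 30.
R4 applies: 30 + 2 = 32.
R5 applies (level before this adjustment is 32 ≥ 22, so +3): 32 + 3 = 35.
Level 35 exceeds the maximum of 32; capped at 32.
Final offense level: 32.
Criminal history: 9 prior points → Category II (4-9).
Level 32 falls in the 28-32 band.
Grid: Level 28-32 × Category II = 248-276 weeks.

248-276 weeks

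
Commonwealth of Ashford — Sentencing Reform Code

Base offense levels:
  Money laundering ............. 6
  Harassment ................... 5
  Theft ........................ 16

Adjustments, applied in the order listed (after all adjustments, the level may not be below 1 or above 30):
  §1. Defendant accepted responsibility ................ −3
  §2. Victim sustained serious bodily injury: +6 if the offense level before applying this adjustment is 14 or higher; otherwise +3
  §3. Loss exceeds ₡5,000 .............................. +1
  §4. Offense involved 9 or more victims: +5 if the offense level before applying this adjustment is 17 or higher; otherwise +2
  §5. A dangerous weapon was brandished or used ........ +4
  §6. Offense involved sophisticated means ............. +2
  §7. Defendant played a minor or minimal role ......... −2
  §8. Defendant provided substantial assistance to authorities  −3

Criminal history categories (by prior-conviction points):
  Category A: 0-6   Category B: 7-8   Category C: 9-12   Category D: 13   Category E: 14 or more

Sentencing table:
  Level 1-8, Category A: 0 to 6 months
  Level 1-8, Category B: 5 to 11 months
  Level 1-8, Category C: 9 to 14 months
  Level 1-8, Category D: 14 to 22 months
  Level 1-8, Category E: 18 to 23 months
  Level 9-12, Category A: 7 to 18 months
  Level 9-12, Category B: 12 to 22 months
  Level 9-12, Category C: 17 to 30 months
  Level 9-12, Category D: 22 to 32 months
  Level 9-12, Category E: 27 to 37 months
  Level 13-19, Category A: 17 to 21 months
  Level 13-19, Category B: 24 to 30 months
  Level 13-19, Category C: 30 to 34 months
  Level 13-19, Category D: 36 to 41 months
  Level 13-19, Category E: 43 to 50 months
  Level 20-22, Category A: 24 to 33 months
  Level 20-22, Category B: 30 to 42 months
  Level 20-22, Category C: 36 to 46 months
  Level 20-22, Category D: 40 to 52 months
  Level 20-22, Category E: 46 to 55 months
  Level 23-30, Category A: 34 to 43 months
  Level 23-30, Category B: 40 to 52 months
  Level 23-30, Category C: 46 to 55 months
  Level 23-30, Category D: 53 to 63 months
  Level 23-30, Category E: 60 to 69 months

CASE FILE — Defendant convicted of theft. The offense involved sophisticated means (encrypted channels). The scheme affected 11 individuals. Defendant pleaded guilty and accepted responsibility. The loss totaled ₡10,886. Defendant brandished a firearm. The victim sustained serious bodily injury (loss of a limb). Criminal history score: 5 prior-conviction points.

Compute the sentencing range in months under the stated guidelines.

34-43 months

Base offense level for theft: 16.
§1 applies: 16 − 3 = 13.
§2 applies (level before this adjustment is 13 < 14, so +3): 13 + 3 = 16.
§3 applies: 16 + 1 = 17.
§4 applies (level before this adjustment is 17 ≥ 17, so +5): 17 + 5 = 22.
§5 applies: 22 + 4 = 26.
§6 applies: 26 + 2 = 28.
§7 does not apply.
§8 does not apply.
Final offense level: 28.
Criminal history: 5 prior points → Category A (0-6).
Level 28 falls in the 23-30 band.
Grid: Level 23-30 × Category A = 34-43 months.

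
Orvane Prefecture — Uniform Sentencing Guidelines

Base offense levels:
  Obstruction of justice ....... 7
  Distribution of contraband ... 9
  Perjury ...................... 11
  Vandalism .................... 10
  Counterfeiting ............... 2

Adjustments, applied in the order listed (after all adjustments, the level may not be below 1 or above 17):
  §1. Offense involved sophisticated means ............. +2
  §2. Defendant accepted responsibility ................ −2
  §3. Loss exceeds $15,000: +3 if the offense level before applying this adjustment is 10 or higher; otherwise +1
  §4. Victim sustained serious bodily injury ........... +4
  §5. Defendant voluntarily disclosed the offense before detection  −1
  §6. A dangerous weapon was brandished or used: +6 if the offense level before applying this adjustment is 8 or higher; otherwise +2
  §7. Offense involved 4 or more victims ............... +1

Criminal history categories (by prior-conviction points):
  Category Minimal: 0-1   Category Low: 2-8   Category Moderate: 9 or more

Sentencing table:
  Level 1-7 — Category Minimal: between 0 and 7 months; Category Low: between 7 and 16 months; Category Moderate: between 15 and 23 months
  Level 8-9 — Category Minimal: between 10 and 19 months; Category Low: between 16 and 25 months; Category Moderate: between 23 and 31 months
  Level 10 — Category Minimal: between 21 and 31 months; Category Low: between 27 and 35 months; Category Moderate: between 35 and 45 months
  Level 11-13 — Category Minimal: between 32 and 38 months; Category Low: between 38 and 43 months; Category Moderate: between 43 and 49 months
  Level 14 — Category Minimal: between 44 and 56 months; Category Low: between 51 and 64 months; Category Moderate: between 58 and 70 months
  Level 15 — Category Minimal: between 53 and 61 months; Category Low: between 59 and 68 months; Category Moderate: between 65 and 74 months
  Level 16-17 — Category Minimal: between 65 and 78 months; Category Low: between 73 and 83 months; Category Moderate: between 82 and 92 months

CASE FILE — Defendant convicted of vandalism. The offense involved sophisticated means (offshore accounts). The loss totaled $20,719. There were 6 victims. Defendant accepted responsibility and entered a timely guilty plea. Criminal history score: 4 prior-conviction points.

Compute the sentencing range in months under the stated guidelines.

51-64 months

Base offense level for vandalism: 10.
§1 applies: 10 + 2 = 12.
§2 applies: 12 − 2 = 10.
§3 applies (level before this adjustment is 10 ≥ 10, so +3): 10 + 3 = 13.
§4 does not apply.
§5 does not apply.
§6 does not apply.
§7 applies: 13 + 1 = 14.
Final offense level: 14.
Criminal history: 4 prior points → Category Low (2-8).
Level 14 falls in the 14 band.
Grid: Level 14 × Category Low = 51-64 months.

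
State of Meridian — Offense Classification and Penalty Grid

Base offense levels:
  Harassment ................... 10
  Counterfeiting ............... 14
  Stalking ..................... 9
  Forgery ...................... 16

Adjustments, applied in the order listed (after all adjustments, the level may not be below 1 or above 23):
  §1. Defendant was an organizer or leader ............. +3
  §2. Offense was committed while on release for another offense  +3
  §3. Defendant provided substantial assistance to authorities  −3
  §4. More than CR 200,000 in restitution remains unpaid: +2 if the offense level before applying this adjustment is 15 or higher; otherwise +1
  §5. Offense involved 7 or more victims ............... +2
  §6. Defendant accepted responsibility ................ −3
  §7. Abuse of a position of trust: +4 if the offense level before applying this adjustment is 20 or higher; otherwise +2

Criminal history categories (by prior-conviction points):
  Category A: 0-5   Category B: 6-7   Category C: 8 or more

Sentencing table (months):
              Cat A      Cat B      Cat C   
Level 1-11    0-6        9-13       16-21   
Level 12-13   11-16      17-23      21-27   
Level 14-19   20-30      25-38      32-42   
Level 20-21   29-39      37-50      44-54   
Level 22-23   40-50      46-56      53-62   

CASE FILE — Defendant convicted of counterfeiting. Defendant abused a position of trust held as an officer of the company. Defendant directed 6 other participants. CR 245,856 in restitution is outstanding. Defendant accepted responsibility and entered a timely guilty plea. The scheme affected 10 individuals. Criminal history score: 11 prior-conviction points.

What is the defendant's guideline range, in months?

Base offense level for counterfeiting: 14.
§1 applies: 14 + 3 = 17.
§3 does not apply.
§4 applies (level before this adjustment is 17 ≥ 15, so +2): 17 + 2 = 19.
§5 applies: 19 + 2 = 21.
§6 applies: 21 − 3 = 18.
§7 applies (level before this adjustment is 18 < 20, so +2): 18 + 2 = 20.
Final offense level: 20.
Criminal history: 11 prior points → Category C (8+).
Level 20 falls in the 20-21 band.
Grid: Level 20-21 × Category C = 44-54 months.

44-54 months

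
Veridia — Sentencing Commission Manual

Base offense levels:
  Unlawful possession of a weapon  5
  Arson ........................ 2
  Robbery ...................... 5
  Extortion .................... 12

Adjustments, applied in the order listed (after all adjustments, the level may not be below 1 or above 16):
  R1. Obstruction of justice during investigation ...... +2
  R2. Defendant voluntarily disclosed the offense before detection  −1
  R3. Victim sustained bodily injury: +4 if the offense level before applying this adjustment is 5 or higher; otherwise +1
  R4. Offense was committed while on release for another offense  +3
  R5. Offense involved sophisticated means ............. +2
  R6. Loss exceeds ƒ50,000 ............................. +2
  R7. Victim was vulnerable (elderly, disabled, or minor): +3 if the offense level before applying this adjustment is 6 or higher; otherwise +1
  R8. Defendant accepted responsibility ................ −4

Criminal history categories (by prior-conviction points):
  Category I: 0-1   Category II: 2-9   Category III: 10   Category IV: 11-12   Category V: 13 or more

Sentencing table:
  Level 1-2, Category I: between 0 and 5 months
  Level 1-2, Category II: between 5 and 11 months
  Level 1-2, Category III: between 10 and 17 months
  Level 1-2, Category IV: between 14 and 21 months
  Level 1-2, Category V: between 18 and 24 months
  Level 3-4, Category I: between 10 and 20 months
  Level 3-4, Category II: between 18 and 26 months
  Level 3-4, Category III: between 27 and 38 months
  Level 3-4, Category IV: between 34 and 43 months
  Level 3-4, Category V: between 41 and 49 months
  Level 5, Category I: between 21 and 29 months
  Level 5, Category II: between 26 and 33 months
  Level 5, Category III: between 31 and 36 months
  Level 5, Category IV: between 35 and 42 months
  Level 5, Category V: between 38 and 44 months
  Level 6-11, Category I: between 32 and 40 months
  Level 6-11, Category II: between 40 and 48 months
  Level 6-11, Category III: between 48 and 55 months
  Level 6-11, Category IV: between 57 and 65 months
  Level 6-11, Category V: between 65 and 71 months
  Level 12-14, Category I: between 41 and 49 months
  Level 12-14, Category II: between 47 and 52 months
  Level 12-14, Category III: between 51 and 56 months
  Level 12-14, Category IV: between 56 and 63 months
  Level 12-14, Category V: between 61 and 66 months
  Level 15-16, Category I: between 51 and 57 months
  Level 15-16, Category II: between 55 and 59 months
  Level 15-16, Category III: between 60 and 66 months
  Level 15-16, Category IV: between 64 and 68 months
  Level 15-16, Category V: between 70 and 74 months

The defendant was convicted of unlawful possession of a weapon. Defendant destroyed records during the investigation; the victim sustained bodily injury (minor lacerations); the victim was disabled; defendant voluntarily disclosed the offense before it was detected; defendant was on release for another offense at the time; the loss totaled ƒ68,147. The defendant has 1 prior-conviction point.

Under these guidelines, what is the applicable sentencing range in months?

51-57 months

Base offense level for unlawful possession of a weapon: 5.
R1 applies: 5 + 2 = 7.
R2 applies: 7 − 1 = 6.
R3 applies (level before this adjustment is 6 ≥ 5, so +4): 6 + 4 = 10.
R4 applies: 10 + 3 = 13.
R6 applies: 13 + 2 = 15.
R7 applies (level before this adjustment is 15 ≥ 6, so +3): 15 + 3 = 18.
Level 18 exceeds the maximum of 16; capped at 16.
Final offense level: 16.
Criminal history: 1 prior point → Category I (0-1).
Level 16 falls in the 15-16 band.
Grid: Level 15-16 × Category I = 51-57 months.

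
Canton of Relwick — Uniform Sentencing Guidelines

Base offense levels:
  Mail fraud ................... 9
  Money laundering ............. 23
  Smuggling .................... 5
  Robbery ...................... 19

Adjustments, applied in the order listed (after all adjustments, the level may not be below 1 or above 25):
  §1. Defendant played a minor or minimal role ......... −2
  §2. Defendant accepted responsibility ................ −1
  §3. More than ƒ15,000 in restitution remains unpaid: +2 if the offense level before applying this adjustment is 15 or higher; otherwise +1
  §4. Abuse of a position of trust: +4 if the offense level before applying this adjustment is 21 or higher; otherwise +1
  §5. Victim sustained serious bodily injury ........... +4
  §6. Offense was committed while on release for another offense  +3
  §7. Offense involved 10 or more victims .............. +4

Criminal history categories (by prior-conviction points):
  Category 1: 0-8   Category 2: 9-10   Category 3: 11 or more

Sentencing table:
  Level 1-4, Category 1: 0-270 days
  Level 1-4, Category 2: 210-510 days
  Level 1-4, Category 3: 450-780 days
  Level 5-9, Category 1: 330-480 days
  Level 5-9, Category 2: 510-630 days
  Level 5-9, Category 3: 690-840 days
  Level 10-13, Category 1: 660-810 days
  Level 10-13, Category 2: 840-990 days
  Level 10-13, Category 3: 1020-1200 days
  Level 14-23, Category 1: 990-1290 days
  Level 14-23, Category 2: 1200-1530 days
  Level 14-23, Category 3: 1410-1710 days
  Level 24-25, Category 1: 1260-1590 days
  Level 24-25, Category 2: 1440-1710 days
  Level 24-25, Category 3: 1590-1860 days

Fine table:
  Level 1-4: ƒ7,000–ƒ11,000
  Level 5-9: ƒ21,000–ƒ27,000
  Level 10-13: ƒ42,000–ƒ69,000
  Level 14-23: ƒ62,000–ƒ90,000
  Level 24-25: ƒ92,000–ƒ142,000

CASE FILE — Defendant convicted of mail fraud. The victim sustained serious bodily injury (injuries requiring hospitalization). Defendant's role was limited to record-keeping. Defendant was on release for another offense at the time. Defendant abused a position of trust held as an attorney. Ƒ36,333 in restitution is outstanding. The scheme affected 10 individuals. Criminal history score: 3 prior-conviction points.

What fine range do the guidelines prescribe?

ƒ62,000–ƒ90,000

Base offense level for mail fraud: 9.
§1 applies: 9 − 2 = 7.
§3 applies (level before this adjustment is 7 < 15, so +1): 7 + 1 = 8.
§4 applies (level before this adjustment is 8 < 21, so +1): 8 + 1 = 9.
§5 applies: 9 + 4 = 13.
§6 applies: 13 + 3 = 16.
§7 applies: 16 + 4 = 20.
Final offense level: 20.
Level 20 falls in the 14-23 band.
Fine table: Level 14-23 → ƒ62,000–ƒ90,000.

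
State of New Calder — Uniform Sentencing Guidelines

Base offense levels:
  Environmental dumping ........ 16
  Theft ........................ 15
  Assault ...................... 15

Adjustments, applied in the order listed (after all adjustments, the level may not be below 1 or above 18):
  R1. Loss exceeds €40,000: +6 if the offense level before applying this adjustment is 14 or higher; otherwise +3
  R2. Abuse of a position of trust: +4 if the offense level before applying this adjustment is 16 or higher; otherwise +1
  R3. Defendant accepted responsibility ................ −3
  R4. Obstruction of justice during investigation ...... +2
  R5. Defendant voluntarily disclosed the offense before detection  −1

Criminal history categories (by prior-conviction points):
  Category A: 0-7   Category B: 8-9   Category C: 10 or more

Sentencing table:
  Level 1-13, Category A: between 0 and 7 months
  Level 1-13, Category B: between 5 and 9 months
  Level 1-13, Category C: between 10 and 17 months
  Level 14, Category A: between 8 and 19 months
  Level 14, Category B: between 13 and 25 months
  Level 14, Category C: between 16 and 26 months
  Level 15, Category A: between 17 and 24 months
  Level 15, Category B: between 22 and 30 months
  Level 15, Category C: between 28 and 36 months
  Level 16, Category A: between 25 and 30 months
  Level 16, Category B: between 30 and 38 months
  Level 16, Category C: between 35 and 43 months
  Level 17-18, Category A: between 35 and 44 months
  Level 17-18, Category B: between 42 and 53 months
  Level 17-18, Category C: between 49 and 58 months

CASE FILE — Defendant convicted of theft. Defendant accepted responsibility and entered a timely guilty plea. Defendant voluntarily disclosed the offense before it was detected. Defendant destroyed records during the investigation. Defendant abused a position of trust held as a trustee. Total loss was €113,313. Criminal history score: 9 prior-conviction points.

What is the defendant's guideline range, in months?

Base offense level for theft: 15.
R1 applies (level before this adjustment is 15 ≥ 14, so +6): 15 + 6 = 21.
R2 applies (level before this adjustment is 21 ≥ 16, so +4): 21 + 4 = 25.
R3 applies: 25 − 3 = 22.
R4 applies: 22 + 2 = 24.
R5 applies: 24 − 1 = 23.
Level 23 exceeds the maximum of 18; capped at 18.
Final offense level: 18.
Criminal history: 9 prior points → Category B (8-9).
Level 18 falls in the 17-18 band.
Grid: Level 17-18 × Category B = 42-53 months.

42-53 months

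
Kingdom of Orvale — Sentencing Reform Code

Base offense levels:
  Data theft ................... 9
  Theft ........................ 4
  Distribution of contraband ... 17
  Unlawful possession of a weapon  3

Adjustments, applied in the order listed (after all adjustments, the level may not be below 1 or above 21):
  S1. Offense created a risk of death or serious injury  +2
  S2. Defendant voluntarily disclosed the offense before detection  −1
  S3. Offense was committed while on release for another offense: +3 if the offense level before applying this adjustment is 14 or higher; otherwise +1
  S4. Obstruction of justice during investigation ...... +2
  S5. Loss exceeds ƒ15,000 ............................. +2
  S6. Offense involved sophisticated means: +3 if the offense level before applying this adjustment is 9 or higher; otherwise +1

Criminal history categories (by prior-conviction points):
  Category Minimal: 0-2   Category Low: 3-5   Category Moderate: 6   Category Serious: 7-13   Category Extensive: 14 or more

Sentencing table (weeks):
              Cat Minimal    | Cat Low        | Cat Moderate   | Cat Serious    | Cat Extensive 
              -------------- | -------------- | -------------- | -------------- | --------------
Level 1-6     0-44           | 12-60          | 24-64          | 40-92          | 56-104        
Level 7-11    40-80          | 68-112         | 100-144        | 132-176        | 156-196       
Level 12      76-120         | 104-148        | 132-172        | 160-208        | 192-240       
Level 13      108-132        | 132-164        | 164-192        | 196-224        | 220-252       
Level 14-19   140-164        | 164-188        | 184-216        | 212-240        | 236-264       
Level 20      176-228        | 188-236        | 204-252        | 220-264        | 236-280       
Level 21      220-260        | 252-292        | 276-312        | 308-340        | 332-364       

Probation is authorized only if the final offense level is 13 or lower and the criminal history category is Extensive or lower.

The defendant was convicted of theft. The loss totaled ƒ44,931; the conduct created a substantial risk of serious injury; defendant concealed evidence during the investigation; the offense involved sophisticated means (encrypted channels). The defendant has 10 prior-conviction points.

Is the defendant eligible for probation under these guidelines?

Base offense level for theft: 4.
S1 applies: 4 + 2 = 6.
S2 does not apply.
S4 applies: 6 + 2 = 8.
S5 applies: 8 + 2 = 10.
S6 applies (level before this adjustment is 10 ≥ 9, so +3): 10 + 3 = 13.
Final offense level: 13.
Criminal history: 10 prior points → Category Serious (7-13).
Level 13 falls in the 13 band.
Grid: Level 13 × Category Serious = 196-224 weeks.
Probation check: level 13 ≤ 13 and category Serious ≤ Extensive → eligible.

Yes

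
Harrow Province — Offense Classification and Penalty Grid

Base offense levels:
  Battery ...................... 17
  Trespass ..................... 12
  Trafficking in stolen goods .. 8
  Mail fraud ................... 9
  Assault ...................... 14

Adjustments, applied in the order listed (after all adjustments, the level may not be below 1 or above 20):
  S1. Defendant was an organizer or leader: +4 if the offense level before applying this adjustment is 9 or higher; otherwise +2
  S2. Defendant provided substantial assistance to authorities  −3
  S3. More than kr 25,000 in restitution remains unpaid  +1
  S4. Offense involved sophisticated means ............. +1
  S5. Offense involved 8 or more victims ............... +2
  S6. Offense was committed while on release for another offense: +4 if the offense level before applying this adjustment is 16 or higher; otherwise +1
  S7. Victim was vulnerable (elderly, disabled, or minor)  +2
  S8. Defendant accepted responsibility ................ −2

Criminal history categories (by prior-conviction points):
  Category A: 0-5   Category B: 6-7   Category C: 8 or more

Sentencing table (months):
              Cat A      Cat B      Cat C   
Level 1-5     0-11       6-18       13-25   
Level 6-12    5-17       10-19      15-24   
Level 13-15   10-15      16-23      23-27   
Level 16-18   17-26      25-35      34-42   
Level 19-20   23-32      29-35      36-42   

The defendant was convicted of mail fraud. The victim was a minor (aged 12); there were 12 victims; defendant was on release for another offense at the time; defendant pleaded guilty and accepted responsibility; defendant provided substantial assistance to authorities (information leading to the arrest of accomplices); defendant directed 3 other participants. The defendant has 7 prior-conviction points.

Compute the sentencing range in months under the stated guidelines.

Base offense level for mail fraud: 9.
S1 applies (level before this adjustment is 9 ≥ 9, so +4): 9 + 4 = 13.
S2 applies: 13 − 3 = 10.
S5 applies: 10 + 2 = 12.
S6 applies (level before this adjustment is 12 < 16, so +1): 12 + 1 = 13.
S7 applies: 13 + 2 = 15.
S8 applies: 15 − 2 = 13.
Final offense level: 13.
Criminal history: 7 prior points → Category B (6-7).
Level 13 falls in the 13-15 band.
Grid: Level 13-15 × Category B = 16-23 months.

16-23 months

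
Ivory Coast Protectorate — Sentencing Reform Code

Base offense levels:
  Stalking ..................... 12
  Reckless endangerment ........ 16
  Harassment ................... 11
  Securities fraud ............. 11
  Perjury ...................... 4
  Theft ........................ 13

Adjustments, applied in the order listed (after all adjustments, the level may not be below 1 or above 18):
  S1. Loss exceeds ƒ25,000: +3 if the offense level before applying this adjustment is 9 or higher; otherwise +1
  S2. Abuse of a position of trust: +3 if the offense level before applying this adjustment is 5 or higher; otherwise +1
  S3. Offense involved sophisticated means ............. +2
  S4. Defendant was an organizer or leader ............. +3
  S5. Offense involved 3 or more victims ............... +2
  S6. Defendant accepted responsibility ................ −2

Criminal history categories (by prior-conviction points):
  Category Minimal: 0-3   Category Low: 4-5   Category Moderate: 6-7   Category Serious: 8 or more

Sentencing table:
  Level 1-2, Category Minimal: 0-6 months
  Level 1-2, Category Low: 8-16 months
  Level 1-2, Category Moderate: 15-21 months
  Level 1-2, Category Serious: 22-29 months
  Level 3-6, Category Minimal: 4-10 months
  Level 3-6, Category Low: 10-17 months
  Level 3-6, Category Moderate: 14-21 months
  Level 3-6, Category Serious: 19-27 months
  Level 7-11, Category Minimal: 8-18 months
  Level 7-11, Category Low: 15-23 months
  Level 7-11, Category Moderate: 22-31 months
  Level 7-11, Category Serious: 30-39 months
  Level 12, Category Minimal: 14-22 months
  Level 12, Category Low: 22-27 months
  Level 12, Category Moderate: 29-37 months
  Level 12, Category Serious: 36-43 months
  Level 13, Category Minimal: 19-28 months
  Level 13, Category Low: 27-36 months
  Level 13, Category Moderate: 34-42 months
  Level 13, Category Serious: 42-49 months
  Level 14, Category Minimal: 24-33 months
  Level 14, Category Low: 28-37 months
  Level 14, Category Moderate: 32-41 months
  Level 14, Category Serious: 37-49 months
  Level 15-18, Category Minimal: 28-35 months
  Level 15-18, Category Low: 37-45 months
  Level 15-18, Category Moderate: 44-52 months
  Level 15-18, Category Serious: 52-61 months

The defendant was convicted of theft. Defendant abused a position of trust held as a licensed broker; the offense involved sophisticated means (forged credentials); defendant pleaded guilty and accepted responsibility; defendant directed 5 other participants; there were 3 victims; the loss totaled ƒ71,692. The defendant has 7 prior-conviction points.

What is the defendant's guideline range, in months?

44-52 months

Base offense level for theft: 13.
S1 applies (level before this adjustment is 13 ≥ 9, so +3): 13 + 3 = 16.
S2 applies (level before this adjustment is 16 ≥ 5, so +3): 16 + 3 = 19.
S3 applies: 19 + 2 = 21.
S4 applies: 21 + 3 = 24.
S5 applies: 24 + 2 = 26.
S6 applies: 26 − 2 = 24.
Level 24 exceeds the maximum of 18; capped at 18.
Final offense level: 18.
Criminal history: 7 prior points → Category Moderate (6-7).
Level 18 falls in the 15-18 band.
Grid: Level 15-18 × Category Moderate = 44-52 months.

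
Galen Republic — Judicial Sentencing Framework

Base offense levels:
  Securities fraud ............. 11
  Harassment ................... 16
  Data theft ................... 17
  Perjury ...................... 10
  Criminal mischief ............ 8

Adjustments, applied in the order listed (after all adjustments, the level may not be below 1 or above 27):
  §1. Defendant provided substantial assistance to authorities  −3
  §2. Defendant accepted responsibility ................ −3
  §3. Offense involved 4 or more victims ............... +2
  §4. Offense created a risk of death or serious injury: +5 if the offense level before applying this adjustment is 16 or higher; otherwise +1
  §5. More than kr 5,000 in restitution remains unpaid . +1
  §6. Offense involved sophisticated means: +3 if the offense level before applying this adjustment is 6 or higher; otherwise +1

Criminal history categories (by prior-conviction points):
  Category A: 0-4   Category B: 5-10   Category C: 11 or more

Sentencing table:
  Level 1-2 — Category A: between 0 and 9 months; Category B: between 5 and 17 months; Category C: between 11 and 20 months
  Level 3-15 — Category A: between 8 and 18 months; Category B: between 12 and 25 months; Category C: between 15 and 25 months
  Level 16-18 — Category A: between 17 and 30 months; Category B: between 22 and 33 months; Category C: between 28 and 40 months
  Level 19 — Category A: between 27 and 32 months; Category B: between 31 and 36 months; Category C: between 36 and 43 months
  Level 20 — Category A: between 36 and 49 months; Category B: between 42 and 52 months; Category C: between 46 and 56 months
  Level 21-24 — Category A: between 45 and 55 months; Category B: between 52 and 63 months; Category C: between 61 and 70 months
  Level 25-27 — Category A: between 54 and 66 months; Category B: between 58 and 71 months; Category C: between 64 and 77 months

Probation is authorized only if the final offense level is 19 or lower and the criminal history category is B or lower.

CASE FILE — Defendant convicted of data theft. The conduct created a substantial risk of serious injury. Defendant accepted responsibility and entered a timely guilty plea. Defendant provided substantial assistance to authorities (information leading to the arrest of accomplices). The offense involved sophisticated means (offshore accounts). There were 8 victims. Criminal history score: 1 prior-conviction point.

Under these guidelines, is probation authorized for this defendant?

Base offense level for data theft: 17.
§1 applies: 17 − 3 = 14.
§2 applies: 14 − 3 = 11.
§3 applies: 11 + 2 = 13.
§4 applies (level before this adjustment is 13 < 16, so +1): 13 + 1 = 14.
§5 does not apply.
§6 applies (level before this adjustment is 14 ≥ 6, so +3): 14 + 3 = 17.
Final offense level: 17.
Criminal history: 1 prior point → Category A (0-4).
Level 17 falls in the 16-18 band.
Grid: Level 16-18 × Category A = 17-30 months.
Probation check: level 17 ≤ 19 and category A ≤ B → eligible.

Yes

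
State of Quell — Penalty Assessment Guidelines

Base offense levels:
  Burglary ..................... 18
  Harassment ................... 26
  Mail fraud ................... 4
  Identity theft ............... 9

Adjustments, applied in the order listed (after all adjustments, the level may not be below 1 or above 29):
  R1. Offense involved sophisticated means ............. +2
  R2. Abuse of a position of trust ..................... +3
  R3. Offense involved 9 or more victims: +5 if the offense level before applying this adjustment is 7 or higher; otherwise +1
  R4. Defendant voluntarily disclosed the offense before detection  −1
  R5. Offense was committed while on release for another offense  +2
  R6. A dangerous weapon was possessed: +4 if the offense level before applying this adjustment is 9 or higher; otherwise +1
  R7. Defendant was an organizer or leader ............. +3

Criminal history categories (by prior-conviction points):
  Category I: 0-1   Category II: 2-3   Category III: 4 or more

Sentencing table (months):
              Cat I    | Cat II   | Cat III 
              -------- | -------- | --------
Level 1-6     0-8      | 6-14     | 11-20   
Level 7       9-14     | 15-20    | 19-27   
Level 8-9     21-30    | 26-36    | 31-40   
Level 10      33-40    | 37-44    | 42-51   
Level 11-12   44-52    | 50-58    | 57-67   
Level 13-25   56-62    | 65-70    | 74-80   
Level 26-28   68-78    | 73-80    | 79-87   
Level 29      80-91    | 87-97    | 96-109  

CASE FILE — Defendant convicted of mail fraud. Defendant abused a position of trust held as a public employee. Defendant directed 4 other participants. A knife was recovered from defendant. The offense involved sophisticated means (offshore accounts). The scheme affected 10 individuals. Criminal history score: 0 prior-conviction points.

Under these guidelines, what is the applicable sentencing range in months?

56-62 months

Base offense level for mail fraud: 4.
R1 applies: 4 + 2 = 6.
R2 applies: 6 + 3 = 9.
R3 applies (level before this adjustment is 9 ≥ 7, so +5): 9 + 5 = 14.
R5 does not apply.
R6 applies (level before this adjustment is 14 ≥ 9, so +4): 14 + 4 = 18.
R7 applies: 18 + 3 = 21.
Final offense level: 21.
Criminal history: 0 prior points → Category I (0-1).
Level 21 falls in the 13-25 band.
Grid: Level 13-25 × Category I = 56-62 months.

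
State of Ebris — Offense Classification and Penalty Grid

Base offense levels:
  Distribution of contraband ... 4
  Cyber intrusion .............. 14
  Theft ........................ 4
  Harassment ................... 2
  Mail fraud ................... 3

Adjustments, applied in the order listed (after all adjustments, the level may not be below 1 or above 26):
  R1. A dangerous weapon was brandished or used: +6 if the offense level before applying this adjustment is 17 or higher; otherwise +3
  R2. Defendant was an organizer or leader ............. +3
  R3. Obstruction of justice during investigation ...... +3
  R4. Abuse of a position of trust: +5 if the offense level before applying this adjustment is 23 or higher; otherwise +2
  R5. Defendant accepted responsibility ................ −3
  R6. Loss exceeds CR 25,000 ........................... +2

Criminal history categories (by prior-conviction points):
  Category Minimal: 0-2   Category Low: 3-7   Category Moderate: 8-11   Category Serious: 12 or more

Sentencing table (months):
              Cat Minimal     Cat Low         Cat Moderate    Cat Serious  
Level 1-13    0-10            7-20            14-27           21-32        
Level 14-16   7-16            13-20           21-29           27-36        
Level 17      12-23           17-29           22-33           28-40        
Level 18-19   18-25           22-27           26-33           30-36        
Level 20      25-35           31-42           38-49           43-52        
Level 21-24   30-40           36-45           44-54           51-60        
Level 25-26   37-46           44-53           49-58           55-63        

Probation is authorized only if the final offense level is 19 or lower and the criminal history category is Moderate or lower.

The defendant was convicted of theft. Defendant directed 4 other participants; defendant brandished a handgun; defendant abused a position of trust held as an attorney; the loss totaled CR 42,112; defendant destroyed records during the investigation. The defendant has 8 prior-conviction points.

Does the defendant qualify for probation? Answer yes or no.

Base offense level for theft: 4.
R1 applies (level before this adjustment is 4 < 17, so +3): 4 + 3 = 7.
R2 applies: 7 + 3 = 10.
R3 applies: 10 + 3 = 13.
R4 applies (level before this adjustment is 13 < 23, so +2): 13 + 2 = 15.
R6 applies: 15 + 2 = 17.
Final offense level: 17.
Criminal history: 8 prior points → Category Moderate (8-11).
Level 17 falls in the 17 band.
Grid: Level 17 × Category Moderate = 22-33 months.
Probation check: level 17 ≤ 19 and category Moderate ≤ Moderate → eligible.

Yes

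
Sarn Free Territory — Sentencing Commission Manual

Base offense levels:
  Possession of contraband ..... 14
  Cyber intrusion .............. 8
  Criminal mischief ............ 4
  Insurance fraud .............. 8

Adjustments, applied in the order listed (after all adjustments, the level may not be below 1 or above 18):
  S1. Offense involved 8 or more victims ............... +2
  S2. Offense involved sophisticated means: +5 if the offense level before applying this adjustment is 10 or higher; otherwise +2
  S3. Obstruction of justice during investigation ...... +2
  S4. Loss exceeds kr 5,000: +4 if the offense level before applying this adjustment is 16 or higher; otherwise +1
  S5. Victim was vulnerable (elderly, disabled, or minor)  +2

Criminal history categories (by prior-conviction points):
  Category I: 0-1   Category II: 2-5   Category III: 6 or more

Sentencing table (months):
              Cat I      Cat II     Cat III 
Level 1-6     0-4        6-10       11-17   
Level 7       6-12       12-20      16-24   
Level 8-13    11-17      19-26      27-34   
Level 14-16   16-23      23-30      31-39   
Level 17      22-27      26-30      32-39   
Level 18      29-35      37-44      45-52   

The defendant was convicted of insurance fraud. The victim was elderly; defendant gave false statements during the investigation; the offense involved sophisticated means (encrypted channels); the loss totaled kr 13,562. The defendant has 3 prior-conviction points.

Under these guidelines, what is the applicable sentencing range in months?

23-30 months

Base offense level for insurance fraud: 8.
S1 does not apply.
S2 applies (level before this adjustment is 8 < 10, so +2): 8 + 2 = 10.
S3 applies: 10 + 2 = 12.
S4 applies (level before this adjustment is 12 < 16, so +1): 12 + 1 = 13.
S5 applies: 13 + 2 = 15.
Final offense level: 15.
Criminal history: 3 prior points → Category II (2-5).
Level 15 falls in the 14-16 band.
Grid: Level 14-16 × Category II = 23-30 months.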